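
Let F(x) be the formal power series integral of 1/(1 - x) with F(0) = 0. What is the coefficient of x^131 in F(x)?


1/(1 - x) = sum_{k>=0} x^k. Integrating termwise and using F(0) = 0 gives
F(x) = sum_{k>=0} x^(k+1) / (k+1) = sum_{m>=1} x^m / m = -ln(1 - x).
So the coefficient of x^131 is 1/131 = 1/131.

1/131


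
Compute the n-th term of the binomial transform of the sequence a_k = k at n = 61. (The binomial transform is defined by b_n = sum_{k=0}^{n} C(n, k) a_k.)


With a_k = k, b_n = sum_{k=0}^{n} C(n, k) k. Using k * C(n, k) = n * C(n-1, k-1) gives b_n = n * sum_{k>=1} C(n-1, k-1) = n * 2^(n-1).
For n = 61: 61 * 2^60 = 61 * 1152921504606846976 = 70328211781017665536.

70328211781017665536


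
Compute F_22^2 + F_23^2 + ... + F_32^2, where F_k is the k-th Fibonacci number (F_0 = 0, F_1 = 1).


There is a standard identity sum_{k=0}^{N} F_k^2 = F_N * F_{N+1} (proved inductively from the telescoping relation F_k^2 = F_k F_{k+1} - F_{k-1} F_k). Then
sum_{k=22}^{32} F_k^2 = F_32 F_33 - F_21 F_22.
Computing: F_32 = 2178309, F_33 = 3524578, F_21 = 10946, F_22 = 17711.
Sum = 2178309 * 3524578 - 10946 * 17711 = 7677426113996.

7677426113996


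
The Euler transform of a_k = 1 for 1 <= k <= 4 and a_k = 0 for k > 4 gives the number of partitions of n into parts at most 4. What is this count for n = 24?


Partitions of 24 into parts at most 4:
Using generating function (1-x)^(-1)(1-x^2)^(-1)...(1-x^4)^(-1),
the coefficient of x^24 = 169

169


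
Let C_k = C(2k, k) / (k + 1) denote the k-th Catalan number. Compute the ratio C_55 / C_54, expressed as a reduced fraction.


Using C_k = (2k)! / (k! (k+1)!), the ratio C_{k+1}/C_k simplifies to
C_{k+1}/C_k = [(2k+2)! / ((k+1)! (k+2)!)] * [k! (k+1)! / (2k)!]
 = (2k+2)(2k+1) / ((k+1)(k+2)) = 2(2k+1) / (k+2).
For k = 54: 2(2*54 + 1) / (54 + 2) = 218/56 = 109/28.

109/28


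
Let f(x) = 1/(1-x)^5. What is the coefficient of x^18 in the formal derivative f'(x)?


Differentiate: d/dx [ 1/(1-x)^r ] = r / (1-x)^(r+1).
Here r = 5, so f'(x) = 5 / (1-x)^6.
The expansion of 1/(1-x)^(r+1) has coefficient of x^n equal to C(n+r, r).
So the coefficient of x^18 in f'(x) is
5 * C(23, 5) = 5 * 33649 = 168245

168245


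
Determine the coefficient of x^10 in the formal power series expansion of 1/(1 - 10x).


The geometric series identity gives 1/(1 - c x) = sum_{k>=0} c^k x^k, so the coefficient of x^k is c^k.
Here c = 10 and k = 10.
Computing: 10^10 = 10000000000

10000000000


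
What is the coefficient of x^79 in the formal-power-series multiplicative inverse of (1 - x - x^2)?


Let the inverse be f(x) = sum_{k>=0} a_k x^k. From f(x) * (1 - x - x^2) = 1 and matching coefficients:
 x^0: a_0 = 1.
 x^1: a_1 - a_0 = 0, so a_1 = 1.
 x^k (k >= 2): a_k - a_{k-1} - a_{k-2} = 0, i.e. a_k = a_{k-1} + a_{k-2}.
This is the Fibonacci-type recurrence shifted so that a_0 = a_1 = 1.
Iterating: a_0=1, a_1=1, a_2=2, a_3=3, a_4=5, a_5=8, a_6=13, a_7=21, a_8=34, a_9=55, ...
a_79 = 23416728348467685.

23416728348467685


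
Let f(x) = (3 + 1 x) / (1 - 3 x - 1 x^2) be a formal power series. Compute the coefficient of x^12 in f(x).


Write f(x) = sum_{k>=0} a_k x^k. Multiplying both sides by 1 - 3 x - 1 x^2 gives
(1 - 3 x - 1 x^2) sum_{k>=0} a_k x^k = 3 + 1 x.
Matching coefficients:
 x^0: a_0 = 3
 x^1: a_1 - 3 a_0 = 1  =>  a_1 = 3*3 + 1 = 10
 x^k (k >= 2): a_k = 3 a_{k-1} + 1 a_{k-2}.
Iterating: a_2 = 33, a_3 = 109, a_4 = 360, a_5 = 1189, a_6 = 3927, a_7 = 12970, a_8 = 42837, a_9 = 141481, a_10 = 467280, a_11 = 1543321, a_12 = 5097243.
So the coefficient of x^12 is 5097243.

5097243


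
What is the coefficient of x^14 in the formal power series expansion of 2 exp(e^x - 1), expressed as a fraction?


exp(e^x - 1) is the exponential generating function for the Bell numbers Bell_k: exp(e^x - 1) = sum_{k>=0} Bell_k x^k / k!.
So the coefficient of x^14 in 2 exp(e^x - 1) is 2 Bell_14 / 14!.
Computing: Bell_14 = 190899322 and 14! = 87178291200, giving
2 * 190899322/87178291200 = 95449661/21794572800.

95449661/21794572800


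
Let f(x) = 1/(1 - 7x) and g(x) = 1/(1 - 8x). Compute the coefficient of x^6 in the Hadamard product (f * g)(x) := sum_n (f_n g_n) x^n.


f has coefficients f_k = 7^k and g has coefficients g_k = 8^k, so the Hadamard product has coefficient (f*g)_k = 7^k * 8^k = 56^k.
For k = 6: 56^6 = 30840979456.

30840979456


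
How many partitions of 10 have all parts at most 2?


Using the generating function (1-x)^(-1)(1-x^2)^(-1),
the coefficient of x^10 counts these restricted partitions.
Result = 6

6


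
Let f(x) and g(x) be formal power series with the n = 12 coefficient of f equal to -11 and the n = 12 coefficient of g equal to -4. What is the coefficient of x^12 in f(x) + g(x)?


Addition of formal power series is termwise.
The coefficient of x^12 in f + g = -11 + -4
= -15

-15


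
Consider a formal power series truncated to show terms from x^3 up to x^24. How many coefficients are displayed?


From x^3 to x^24 inclusive, the count is 24 - 3 + 1 = 22.

22


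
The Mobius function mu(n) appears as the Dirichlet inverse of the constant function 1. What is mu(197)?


197 = 197 (all distinct primes).
mu(197) = (-1)^1 = -1

-1


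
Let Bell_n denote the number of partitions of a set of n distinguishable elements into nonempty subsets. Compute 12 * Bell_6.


Bell_6 can be computed from the Bell triangle or from Dobinski's identity Bell_n = (1/e) * sum_{k>=0} k^n / k!.
Computing Bell_6 = 203.
Then 12 * 203 = 2436.

2436


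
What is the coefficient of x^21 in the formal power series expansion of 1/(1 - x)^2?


The negative binomial / multiset identity is
1/(1 - x)^r = sum_{k>=0} C(k + r - 1, r - 1) x^k.
Here r = 2 and k = 21, so the coefficient is
C(21 + 1, 1) = C(22, 1)
= 22

22


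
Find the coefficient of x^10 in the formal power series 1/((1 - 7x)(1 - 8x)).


By partial fractions or Cauchy convolution:
The coefficient equals sum_{k=0}^{10} 7^k * 8^(10-k).
= 6612607849

6612607849


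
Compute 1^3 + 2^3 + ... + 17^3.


This power sum has a closed form given by Faulhaber's formula
sum_{k=1}^{m} k^p = (1 / (p + 1)) * sum_{j=0}^{p} C(p + 1, j) B_j m^(p + 1 - j),
but for small m direct computation is fastest:
1 + 8 + 27 + 64 + 125 + 216 + 343 + 512 + 729 + 1000 + 1331 + 1728 + 2197 + 2744 + 3375 + 4096 + 4913 = 23409.

23409


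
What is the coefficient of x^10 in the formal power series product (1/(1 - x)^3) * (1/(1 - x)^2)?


Combine the factors: (1/(1 - x)^3) * (1/(1 - x)^2) = 1/(1 - x)^5.
Then use 1/(1 - x)^r = sum_{k>=0} C(k + r - 1, r - 1) x^k with r = 5 and k = 10:
C(14, 4) = 1001.

1001


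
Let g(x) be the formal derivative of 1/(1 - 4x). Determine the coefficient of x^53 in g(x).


Differentiate termwise: d/dx sum_{k>=0} 4^k x^k = sum_{k>=1} k 4^k x^(k-1) = sum_{j>=0} (j+1) 4^(j+1) x^j.
Equivalently, d/dx [1/(1 - 4x)] = 4/(1 - 4x)^2.
For j = 53: 54 * 4^54 = 54 * 324518553658426726783156020576256 = 17524001897555043246290425111117824.

17524001897555043246290425111117824


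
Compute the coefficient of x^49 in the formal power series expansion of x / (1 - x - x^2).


Let f(x) = sum_{k>=0} a_k x^k. Multiplying f(x) * (1 - x - x^2) = x and matching coefficients gives a_0 = 0, a_1 = 1, and a_k = a_{k-1} + a_{k-2} for k >= 2. These are the Fibonacci numbers F_k.
Iterating from F_0 = 0, F_1 = 1:
F_0=0, F_1=1, F_2=1, F_3=2, F_4=3, F_5=5, F_6=8, F_7=13, F_8=21, F_9=34, ...
F_49 = 7778742049.

7778742049


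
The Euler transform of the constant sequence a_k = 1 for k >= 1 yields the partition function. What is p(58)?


The Euler transform converts the sequence a_k = 1 into the number of integer partitions.
Using the recurrence or dynamic programming:
p(58) = 715220

715220


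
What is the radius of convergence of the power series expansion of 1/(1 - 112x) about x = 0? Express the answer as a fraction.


Expanding 1/(1 - 112x) = sum_{k>=0} 112^k x^k, the series converges when |112x| < 1, i.e., |x| < 1/112.
So the radius of convergence is 1/112 = 1/112.

1/112


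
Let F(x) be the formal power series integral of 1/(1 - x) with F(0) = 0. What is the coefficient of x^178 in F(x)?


1/(1 - x) = sum_{k>=0} x^k. Integrating termwise and using F(0) = 0 gives
F(x) = sum_{k>=0} x^(k+1) / (k+1) = sum_{m>=1} x^m / m = -ln(1 - x).
So the coefficient of x^178 is 1/178 = 1/178.

1/178


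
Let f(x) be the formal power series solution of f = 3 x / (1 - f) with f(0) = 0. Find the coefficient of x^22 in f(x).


Apply Lagrange inversion: f = 3 x * phi(f) with phi(t) = 1/(1 - t), so
[x^n] f = 3^n * (1/n) [t^(n-1)] phi(t)^n = 3^n * (1/n) [t^(n-1)] (1 - t)^(-n) = 3^n * (1/n) C(2n - 2, n - 1) = 3^n * C_{n-1}.
For n = 22: C_21 = C(42, 21) / 22 = 538257874440/22 = 24466267020.
With the 3^22 = 31381059609 factor, the coefficient is 31381059609 * 24466267020 = 767777383764330795180.

767777383764330795180


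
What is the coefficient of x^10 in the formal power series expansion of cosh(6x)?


The Maclaurin series is cosh(t) = sum_{m>=0} t^(2m) / (2m)!, so substituting t = 6x, only even powers of x are nonzero, with coefficient of x^(2m) equal to 6^(2m) / (2m)!.
For x^10 the coefficient is 6^10/10! = 60466176/3628800 = 2916/175.

2916/175


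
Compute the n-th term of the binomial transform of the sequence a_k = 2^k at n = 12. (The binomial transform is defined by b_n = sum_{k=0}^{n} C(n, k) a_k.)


With a_k = 2^k, b_n = sum_{k=0}^{n} C(n, k) 2^k = (1 + 2)^n by the binomial theorem.
For n = 12: (1 + 2)^12 = 3^12 = 531441.

531441


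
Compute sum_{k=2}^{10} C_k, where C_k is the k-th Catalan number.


C_2 through C_10: 2, 5, 14, 42, 132, 429, 1430, 4862, 16796
Sum = 2 + 5 + 14 + 42 + 132 + 429 + 1430 + 4862 + 16796
= 23712

23712


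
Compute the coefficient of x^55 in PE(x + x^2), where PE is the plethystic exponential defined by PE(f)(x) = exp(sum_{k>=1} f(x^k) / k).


With f(x) = x + x^2, the exponent is sum_{k>=1} (x^k + x^(2k)) / k = -ln(1 - x) - ln(1 - x^2). Exponentiating:
PE(x + x^2) = 1 / ((1 - x)(1 - x^2)).
This is the generating function for partitions of n into parts of size 1 or 2. The number of 2's can be any j in 0..27, and the rest are 1's, so
[x^55] = floor(55/2) + 1 = 28.

28


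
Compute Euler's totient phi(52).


phi(n) counts integers in [1, n] coprime to n. Using the multiplicative formula phi(n) = n * prod_{p | n} (1 - 1/p):
52 = 2^2 * 13, so
phi(52) = 52 * (1 - 1/2) * (1 - 1/13) = 24.

24


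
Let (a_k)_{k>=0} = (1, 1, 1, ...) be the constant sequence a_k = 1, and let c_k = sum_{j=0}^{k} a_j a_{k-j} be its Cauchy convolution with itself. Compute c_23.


Since a_j = 1 for all j >= 0, the convolution sum becomes
c_k = sum_{j=0}^{k} 1 * 1 = 1 * (k + 1).
Equivalently, the generating function of (a_k) is 1/(1 - x) and its square is 1/(1 - x)^2 = sum_{k>=0} 1(k + 1) x^k.
For k = 23: 1 * 24 = 24.

24


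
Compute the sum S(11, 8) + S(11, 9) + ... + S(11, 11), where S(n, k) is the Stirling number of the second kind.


By definition, S(n, k) counts partitions of an n-set into exactly k nonempty blocks.
Computing row n = 11 for k = 8..11:
S(11, k): 11880, 1155, 55, 1
Sum = 13091.

13091


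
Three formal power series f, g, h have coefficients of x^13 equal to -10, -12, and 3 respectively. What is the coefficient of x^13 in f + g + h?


Series addition is componentwise:
-10 + -12 + 3
= -19

-19


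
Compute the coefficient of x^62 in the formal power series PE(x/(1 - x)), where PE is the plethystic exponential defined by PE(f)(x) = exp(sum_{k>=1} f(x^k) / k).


For f(x) = x/(1 - x) we have
sum_{k>=1} f(x^k) / k = sum_{k>=1} (1/k) * x^k / (1 - x^k) = sum_{k, m >= 1} x^(k m) / k,
which after exponentiating simplifies to
PE(x/(1 - x)) = prod_{k>=1} 1 / (1 - x^k).
This is the generating function for the partition function p(n), so the coefficient of x^62 is p(62).
Computing p(62) by dynamic programming over parts 1, 2, ..., 62: p(62) = 1300156.

1300156


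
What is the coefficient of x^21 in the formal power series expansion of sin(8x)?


The Maclaurin series is sin(t) = sum_{k>=0} (-1)^k t^(2k+1) / (2k+1)!, so substituting t = 8x, only odd powers of x are nonzero, with coefficient of x^(2k+1) equal to (-1)^k 8^(2k+1) / (2k+1)!.
Write 21 = 2*10 + 1, giving the coefficient (-1)^10 * 8^21 / 21! = 9223372036854775808/51090942171709440000 = 35184372088832/194896477400625.

35184372088832/194896477400625


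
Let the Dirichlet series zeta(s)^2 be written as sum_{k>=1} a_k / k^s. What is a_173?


The Dirichlet convolution of the constant function 1 with itself gives (1 * 1)(k) = sum_{d | k} 1 = d(k), the number of positive divisors of k.
Since zeta(s) = sum_{k>=1} 1/k^s, we have zeta(s)^2 = sum_{k>=1} d(k)/k^s, so a_k = d(k).
For k = 173: the divisors are 1, 173.
Count = 2.

2


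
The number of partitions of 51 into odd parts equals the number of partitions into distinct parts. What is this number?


Computing partitions of 51 into odd parts (1, 3, 5, ...):
Using the generating function prod_{k>=0} 1/(1-x^(2k+1)),
the count is 4097

4097


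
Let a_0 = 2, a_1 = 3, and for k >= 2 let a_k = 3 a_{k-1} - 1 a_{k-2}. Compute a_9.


Iterating the recurrence forward:
a_0 = 2
a_1 = 3
a_2 = 3*3 - 1*2 = 7
a_3 = 3*7 - 1*3 = 18
a_4 = 3*18 - 1*7 = 47
a_5 = 3*47 - 1*18 = 123
a_6 = 3*123 - 1*47 = 322
a_7 = 3*322 - 1*123 = 843
a_8 = 3*843 - 1*322 = 2207
a_9 = 3*2207 - 1*843 = 5778
So a_9 = 5778.

5778


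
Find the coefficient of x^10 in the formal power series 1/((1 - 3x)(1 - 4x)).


By partial fractions or Cauchy convolution:
The coefficient equals sum_{k=0}^{10} 3^k * 4^(10-k).
= 4017157

4017157


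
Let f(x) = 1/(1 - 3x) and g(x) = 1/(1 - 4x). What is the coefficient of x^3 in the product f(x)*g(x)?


The coefficient of x^n in f*g is the Cauchy product: sum_{k=0}^{n} a^k * b^(n-k).
With a=3, b=4, n=3:
sum_{k=0}^{3} 3^k * 4^(3-k)
= 175

175


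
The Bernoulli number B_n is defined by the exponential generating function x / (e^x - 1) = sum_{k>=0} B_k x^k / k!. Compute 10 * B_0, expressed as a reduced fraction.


Bernoulli numbers can also be computed recursively via B_0 = 1 and sum_{j=0}^{m} C(m+1, j) B_j = 0 for m >= 1. Odd-index Bernoulli numbers vanish for k >= 3.
Computing B_0 = 1, so 10 * B_0 = 10 * 1 = 10.

10


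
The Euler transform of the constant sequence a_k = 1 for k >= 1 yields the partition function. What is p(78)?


The Euler transform converts the sequence a_k = 1 into the number of integer partitions.
Using the recurrence or dynamic programming:
p(78) = 12132164

12132164


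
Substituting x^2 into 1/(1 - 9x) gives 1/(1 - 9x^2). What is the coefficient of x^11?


Since 1/(1 - 9x^2) only has even powers of x,
the coefficient of x^11 (odd) is 0.

0


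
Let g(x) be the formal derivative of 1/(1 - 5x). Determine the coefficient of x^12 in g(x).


Differentiate termwise: d/dx sum_{k>=0} 5^k x^k = sum_{k>=1} k 5^k x^(k-1) = sum_{j>=0} (j+1) 5^(j+1) x^j.
Equivalently, d/dx [1/(1 - 5x)] = 5/(1 - 5x)^2.
For j = 12: 13 * 5^13 = 13 * 1220703125 = 15869140625.

15869140625


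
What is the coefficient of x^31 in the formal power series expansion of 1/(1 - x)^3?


The negative binomial / multiset identity is
1/(1 - x)^r = sum_{k>=0} C(k + r - 1, r - 1) x^k.
Here r = 3 and k = 31, so the coefficient is
C(31 + 2, 2) = C(33, 2)
= 528

528


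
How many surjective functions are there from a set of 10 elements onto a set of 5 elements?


By inclusion-exclusion on which target elements are missed, the number of surjections from an n-set onto a k-set is
surj(n, k) = sum_{j=0}^{k} (-1)^j C(k, j) (k - j)^n.
Equivalently surj(n, k) = k! * S(n, k), where S(n, k) is the Stirling number of the second kind.
For n = 10, k = 5:
S(10, 5) = 42525, so
surj = 5! * 42525 = 120 * 42525 = 5103000.

5103000


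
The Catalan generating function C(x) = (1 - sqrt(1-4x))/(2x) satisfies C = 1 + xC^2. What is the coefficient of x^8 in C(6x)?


Substituting x -> 6x scales the n-th coefficient by 6^n, so [x^8] C(6x) = 6^8 * C_8.
C_8 = C(2*8, 8)/(9) = 12870/9 = 1430.
So 6^8 * 1430 = 1679616 * 1430 = 2401850880.

2401850880


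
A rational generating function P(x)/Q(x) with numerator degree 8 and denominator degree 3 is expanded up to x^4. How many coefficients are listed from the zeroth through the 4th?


Expanding up to x^4 gives the coefficients for x^0, x^1, ..., x^4.
That is 4 + 1 = 5 coefficients in total.

5


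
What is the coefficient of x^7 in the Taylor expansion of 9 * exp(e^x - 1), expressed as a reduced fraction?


exp(e^x - 1) = sum_{k>=0} Bell_k x^k / k!, where Bell_k is the k-th Bell number.
So the coefficient of x^7 is 9 * Bell_7 / 7!.
Computing: Bell_7 = 877 and 7! = 5040, giving
9 * 877/5040 = 877/560.

877/560


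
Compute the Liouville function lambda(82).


The Liouville function is lambda(k) = (-1)^Omega(k), where Omega(k) counts the prime factors of k with multiplicity.
Factoring: 82 = 2 * 41, so Omega(82) = 2.
lambda(82) = (-1)^2 = 1.

1


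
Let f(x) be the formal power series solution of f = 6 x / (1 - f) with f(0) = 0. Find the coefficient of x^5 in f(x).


Apply Lagrange inversion: f = 6 x * phi(f) with phi(t) = 1/(1 - t), so
[x^n] f = 6^n * (1/n) [t^(n-1)] phi(t)^n = 6^n * (1/n) [t^(n-1)] (1 - t)^(-n) = 6^n * (1/n) C(2n - 2, n - 1) = 6^n * C_{n-1}.
For n = 5: C_4 = C(8, 4) / 5 = 70/5 = 14.
With the 6^5 = 7776 factor, the coefficient is 7776 * 14 = 108864.

108864


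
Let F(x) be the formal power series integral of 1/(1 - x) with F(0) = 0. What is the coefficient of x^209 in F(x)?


1/(1 - x) = sum_{k>=0} x^k. Integrating termwise and using F(0) = 0 gives
F(x) = sum_{k>=0} x^(k+1) / (k+1) = sum_{m>=1} x^m / m = -ln(1 - x).
So the coefficient of x^209 is 1/209 = 1/209.

1/209


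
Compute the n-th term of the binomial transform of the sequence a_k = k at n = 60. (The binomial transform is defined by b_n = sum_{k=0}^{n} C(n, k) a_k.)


With a_k = k, b_n = sum_{k=0}^{n} C(n, k) k. Using k * C(n, k) = n * C(n-1, k-1) gives b_n = n * sum_{k>=1} C(n-1, k-1) = n * 2^(n-1).
For n = 60: 60 * 2^59 = 60 * 576460752303423488 = 34587645138205409280.

34587645138205409280


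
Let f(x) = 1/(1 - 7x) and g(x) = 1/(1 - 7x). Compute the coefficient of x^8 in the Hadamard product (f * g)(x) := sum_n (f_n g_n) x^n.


f has coefficients f_k = 7^k and g has coefficients g_k = 7^k, so the Hadamard product has coefficient (f*g)_k = 7^k * 7^k = 49^k.
For k = 8: 49^8 = 33232930569601.

33232930569601


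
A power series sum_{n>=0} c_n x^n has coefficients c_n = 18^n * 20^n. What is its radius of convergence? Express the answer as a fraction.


By the root test (Cauchy-Hadamard), the radius is R = 1 / limsup_n |c_n|^(1/n).
Here |c_n|^(1/n) = (18^n * 20^n)^(1/n) = 18 * 20 = 360 for all n.
So R = 1/360 = 1/360.

1/360


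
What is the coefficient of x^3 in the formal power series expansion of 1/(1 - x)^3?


The expansion 1/(1 - x)^r = sum_{k>=0} C(k + r - 1, r - 1) x^k follows from the multiset / negative-binomial theorem (or from repeated differentiation of the geometric series).
For r = 3 and k = 3:
C(5, 2) = 120 / (2 * 6) = 10.

10


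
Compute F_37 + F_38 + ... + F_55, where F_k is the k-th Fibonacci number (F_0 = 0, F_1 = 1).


Use the identity sum_{k=0}^{N} F_k = F_{N+2} - 1 (which follows from F_{k+2} - F_{k+1} = F_k). Then
sum_{k=37}^{55} F_k = (F_{57} - 1) - (F_{38} - 1) = F_{57} - F_{38}.
Computing: F_{57} = 365435296162, F_{38} = 39088169, so
Sum = 365435296162 - 39088169 = 365396207993.

365396207993


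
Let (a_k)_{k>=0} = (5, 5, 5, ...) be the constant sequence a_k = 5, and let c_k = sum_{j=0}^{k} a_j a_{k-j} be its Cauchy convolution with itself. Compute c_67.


Since a_j = 5 for all j >= 0, the convolution sum becomes
c_k = sum_{j=0}^{k} 5 * 5 = 25 * (k + 1).
Equivalently, the generating function of (a_k) is 5/(1 - x) and its square is 25/(1 - x)^2 = sum_{k>=0} 25(k + 1) x^k.
For k = 67: 25 * 68 = 1700.

1700


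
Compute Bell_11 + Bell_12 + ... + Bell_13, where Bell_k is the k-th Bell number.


Recall Bell_k counts set partitions of a k-set (with Bell_0 = 1 by convention).
Bell_11 through Bell_13: 678570, 4213597, 27644437
Sum = 678570 + 4213597 + 27644437 = 32536604.

32536604


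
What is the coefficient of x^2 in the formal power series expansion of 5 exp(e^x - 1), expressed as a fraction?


exp(e^x - 1) is the exponential generating function for the Bell numbers Bell_k: exp(e^x - 1) = sum_{k>=0} Bell_k x^k / k!.
So the coefficient of x^2 in 5 exp(e^x - 1) is 5 Bell_2 / 2!.
Computing: Bell_2 = 2 and 2! = 2, giving
5 * 2/2 = 5.

5


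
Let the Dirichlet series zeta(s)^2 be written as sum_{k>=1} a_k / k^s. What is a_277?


The Dirichlet convolution of the constant function 1 with itself gives (1 * 1)(k) = sum_{d | k} 1 = d(k), the number of positive divisors of k.
Since zeta(s) = sum_{k>=1} 1/k^s, we have zeta(s)^2 = sum_{k>=1} d(k)/k^s, so a_k = d(k).
For k = 277: the divisors are 1, 277.
Count = 2.

2


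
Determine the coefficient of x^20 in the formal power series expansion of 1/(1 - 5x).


The geometric series identity gives 1/(1 - c x) = sum_{k>=0} c^k x^k, so the coefficient of x^k is c^k.
Here c = 5 and k = 20.
Computing: 5^20 = 95367431640625

95367431640625


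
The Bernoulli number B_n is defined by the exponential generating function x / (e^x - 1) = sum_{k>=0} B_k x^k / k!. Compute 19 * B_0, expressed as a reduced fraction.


Bernoulli numbers can also be computed recursively via B_0 = 1 and sum_{j=0}^{m} C(m+1, j) B_j = 0 for m >= 1. Odd-index Bernoulli numbers vanish for k >= 3.
Computing B_0 = 1, so 19 * B_0 = 19 * 1 = 19.

19


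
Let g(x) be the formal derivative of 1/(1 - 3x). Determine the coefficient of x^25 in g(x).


Differentiate termwise: d/dx sum_{k>=0} 3^k x^k = sum_{k>=1} k 3^k x^(k-1) = sum_{j>=0} (j+1) 3^(j+1) x^j.
Equivalently, d/dx [1/(1 - 3x)] = 3/(1 - 3x)^2.
For j = 25: 26 * 3^26 = 26 * 2541865828329 = 66088511536554.

66088511536554


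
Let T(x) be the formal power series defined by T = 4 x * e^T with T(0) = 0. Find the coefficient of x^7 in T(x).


Apply the Lagrange inversion formula: if T = 4 x * phi(T) with phi(t) = e^t, then
[x^n] T = 4^n * (1/n) [t^(n-1)] phi(t)^n = 4^n * (1/n) [t^(n-1)] e^(n t) = 4^n * (1/n) * n^(n-1) / (n-1)! = 4^n * n^(n-1) / n!.
When c = 1 this is the Cayley count of rooted labeled trees on n vertices, divided by n!.
For n = 7: 4^7 * 7^6 / 7! = 16384 * 117649/5040 = 17210368/45.

17210368/45


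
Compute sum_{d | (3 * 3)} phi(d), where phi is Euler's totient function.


First, 3 * 3 = 9. One classical identity is sum_{d | n} phi(d) = n (each k in [1, n] has a unique gcd with n, and among the k's with gcd(k, n) = n/d there are phi(d) of them). So the sum equals 9. We also verify directly:
Divisors of 9: 1, 3, 9.
phi values: 1, 2, 6.
Sum = 9.

9


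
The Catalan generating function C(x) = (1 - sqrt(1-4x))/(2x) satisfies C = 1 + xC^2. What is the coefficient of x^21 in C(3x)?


Substituting x -> 3x scales the n-th coefficient by 3^n, so [x^21] C(3x) = 3^21 * C_21.
C_21 = C(2*21, 21)/(22) = 538257874440/22 = 24466267020.
So 3^21 * 24466267020 = 10460353203 * 24466267020 = 255925794588110265060.

255925794588110265060


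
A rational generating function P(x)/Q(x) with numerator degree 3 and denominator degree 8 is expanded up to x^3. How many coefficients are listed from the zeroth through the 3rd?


Expanding up to x^3 gives the coefficients for x^0, x^1, ..., x^3.
That is 3 + 1 = 4 coefficients in total.

4


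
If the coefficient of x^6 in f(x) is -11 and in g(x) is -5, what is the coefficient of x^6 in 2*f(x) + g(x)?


Scalar multiplication scales coefficients: 2 * -11 = -22.
Then add the g coefficient: -22 + -5
= -27

-27


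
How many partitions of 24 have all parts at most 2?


Using the generating function (1-x)^(-1)(1-x^2)^(-1),
the coefficient of x^24 counts these restricted partitions.
Result = 13

13


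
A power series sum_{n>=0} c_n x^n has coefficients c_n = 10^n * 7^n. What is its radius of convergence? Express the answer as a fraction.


By the root test (Cauchy-Hadamard), the radius is R = 1 / limsup_n |c_n|^(1/n).
Here |c_n|^(1/n) = (10^n * 7^n)^(1/n) = 10 * 7 = 70 for all n.
So R = 1/70 = 1/70.

1/70


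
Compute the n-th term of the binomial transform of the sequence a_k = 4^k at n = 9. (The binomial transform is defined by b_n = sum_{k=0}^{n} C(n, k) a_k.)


With a_k = 4^k, b_n = sum_{k=0}^{n} C(n, k) 4^k = (1 + 4)^n by the binomial theorem.
For n = 9: (1 + 4)^9 = 5^9 = 1953125.

1953125


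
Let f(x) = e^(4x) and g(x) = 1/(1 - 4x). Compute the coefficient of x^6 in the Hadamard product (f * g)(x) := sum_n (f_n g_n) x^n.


Expanding: f_k = 4^k/k! (from e^(4x)) and g_k = 4^k (from 1/(1 - 4x)). So the Hadamard coefficient (f * g)_k = 4^k 4^k / k! = (16)^k / k!.
For k = 6: 16^6/6! = 16777216/720 = 1048576/45.

1048576/45


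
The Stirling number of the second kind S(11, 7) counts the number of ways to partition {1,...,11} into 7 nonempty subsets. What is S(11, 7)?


Using the explicit formula S(n,k) = (1/k!) sum_{j=0}^{k} (-1)^(k-j) C(k,j) j^n:
S(11, 7) = 63987
Equivalently, S(n,k) is n! times the coefficient of x^n in the EGF (e^x - 1)^k / k!.

63987


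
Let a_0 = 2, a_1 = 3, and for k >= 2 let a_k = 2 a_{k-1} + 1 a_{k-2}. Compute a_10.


Iterating the recurrence forward:
a_0 = 2
a_1 = 3
a_2 = 2*3 + 1*2 = 8
a_3 = 2*8 + 1*3 = 19
a_4 = 2*19 + 1*8 = 46
a_5 = 2*46 + 1*19 = 111
a_6 = 2*111 + 1*46 = 268
a_7 = 2*268 + 1*111 = 647
a_8 = 2*647 + 1*268 = 1562
a_9 = 2*1562 + 1*647 = 3771
a_10 = 2*3771 + 1*1562 = 9104
So a_10 = 9104.

9104


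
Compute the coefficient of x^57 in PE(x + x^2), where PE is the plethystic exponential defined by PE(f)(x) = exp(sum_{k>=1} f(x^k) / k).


With f(x) = x + x^2, the exponent is sum_{k>=1} (x^k + x^(2k)) / k = -ln(1 - x) - ln(1 - x^2). Exponentiating:
PE(x + x^2) = 1 / ((1 - x)(1 - x^2)).
This is the generating function for partitions of n into parts of size 1 or 2. The number of 2's can be any j in 0..28, and the rest are 1's, so
[x^57] = floor(57/2) + 1 = 29.

29


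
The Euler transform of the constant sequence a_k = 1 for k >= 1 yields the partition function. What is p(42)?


The Euler transform converts the sequence a_k = 1 into the number of integer partitions.
Using the recurrence or dynamic programming:
p(42) = 53174

53174


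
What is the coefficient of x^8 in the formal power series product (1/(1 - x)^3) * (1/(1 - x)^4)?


Combine the factors: (1/(1 - x)^3) * (1/(1 - x)^4) = 1/(1 - x)^7.
Then use 1/(1 - x)^r = sum_{k>=0} C(k + r - 1, r - 1) x^k with r = 7 and k = 8:
C(14, 6) = 3003.

3003


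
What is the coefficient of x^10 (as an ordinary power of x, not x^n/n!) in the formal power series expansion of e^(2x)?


The exponential series is e^y = sum_{k>=0} y^k / k!. Substituting y = 2x gives
e^(2x) = sum_{k>=0} 2^k x^k / k!.
So the coefficient of x^n is a^n/n! with a = 2, n = 10:
2^10 / 10! = 1024/3628800 = 4/14175

4/14175


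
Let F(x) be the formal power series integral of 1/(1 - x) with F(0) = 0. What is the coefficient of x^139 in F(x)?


1/(1 - x) = sum_{k>=0} x^k. Integrating termwise and using F(0) = 0 gives
F(x) = sum_{k>=0} x^(k+1) / (k+1) = sum_{m>=1} x^m / m = -ln(1 - x).
So the coefficient of x^139 is 1/139 = 1/139.

1/139


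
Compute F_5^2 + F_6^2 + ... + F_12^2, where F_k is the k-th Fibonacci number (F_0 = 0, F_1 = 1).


There is a standard identity sum_{k=0}^{N} F_k^2 = F_N * F_{N+1} (proved inductively from the telescoping relation F_k^2 = F_k F_{k+1} - F_{k-1} F_k). Then
sum_{k=5}^{12} F_k^2 = F_12 F_13 - F_4 F_5.
Computing: F_12 = 144, F_13 = 233, F_4 = 3, F_5 = 5.
Sum = 144 * 233 - 3 * 5 = 33537.

33537


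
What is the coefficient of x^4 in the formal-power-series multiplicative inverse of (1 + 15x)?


The inverse is 1/(1 + 15x). Apply the geometric identity 1/(1 - y) = sum_{k>=0} y^k with y = -15x:
1/(1 + 15x) = sum_{k>=0} (-15)^k x^k.
So the coefficient of x^4 is (-15)^4 = 50625.

50625


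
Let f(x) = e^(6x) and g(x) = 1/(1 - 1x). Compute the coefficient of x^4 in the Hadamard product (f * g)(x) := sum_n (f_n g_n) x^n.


Expanding: f_k = 6^k/k! (from e^(6x)) and g_k = 1^k (from 1/(1 - 1x)). So the Hadamard coefficient (f * g)_k = 6^k 1^k / k! = (6)^k / k!.
For k = 4: 6^4/4! = 1296/24 = 54.

54


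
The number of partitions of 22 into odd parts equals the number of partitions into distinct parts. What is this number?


Computing partitions of 22 into odd parts (1, 3, 5, ...):
Using the generating function prod_{k>=0} 1/(1-x^(2k+1)),
the count is 89

89


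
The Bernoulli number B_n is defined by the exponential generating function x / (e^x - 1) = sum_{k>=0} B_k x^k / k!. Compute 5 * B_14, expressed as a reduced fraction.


Bernoulli numbers can also be computed recursively via B_0 = 1 and sum_{j=0}^{m} C(m+1, j) B_j = 0 for m >= 1. Odd-index Bernoulli numbers vanish for k >= 3.
Computing B_14 = 7/6, so 5 * B_14 = 5 * 7/6 = 35/6.

35/6


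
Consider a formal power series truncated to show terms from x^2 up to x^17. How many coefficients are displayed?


From x^2 to x^17 inclusive, the count is 17 - 2 + 1 = 16.

16


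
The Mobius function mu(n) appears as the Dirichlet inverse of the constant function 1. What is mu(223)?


223 = 223 (all distinct primes).
mu(223) = (-1)^1 = -1

-1


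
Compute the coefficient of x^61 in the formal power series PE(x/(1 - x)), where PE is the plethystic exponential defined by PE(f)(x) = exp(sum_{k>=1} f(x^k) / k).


For f(x) = x/(1 - x) we have
sum_{k>=1} f(x^k) / k = sum_{k>=1} (1/k) * x^k / (1 - x^k) = sum_{k, m >= 1} x^(k m) / k,
which after exponentiating simplifies to
PE(x/(1 - x)) = prod_{k>=1} 1 / (1 - x^k).
This is the generating function for the partition function p(n), so the coefficient of x^61 is p(61).
Computing p(61) by dynamic programming over parts 1, 2, ..., 61: p(61) = 1121505.

1121505


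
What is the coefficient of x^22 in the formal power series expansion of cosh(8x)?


The Maclaurin series is cosh(t) = sum_{m>=0} t^(2m) / (2m)!, so substituting t = 8x, only even powers of x are nonzero, with coefficient of x^(2m) equal to 8^(2m) / (2m)!.
For x^22 the coefficient is 8^22/22! = 73786976294838206464/1124000727777607680000 = 140737488355328/2143861251406875.

140737488355328/2143861251406875


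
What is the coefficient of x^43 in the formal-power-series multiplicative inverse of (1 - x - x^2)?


Let the inverse be f(x) = sum_{k>=0} a_k x^k. From f(x) * (1 - x - x^2) = 1 and matching coefficients:
 x^0: a_0 = 1.
 x^1: a_1 - a_0 = 0, so a_1 = 1.
 x^k (k >= 2): a_k - a_{k-1} - a_{k-2} = 0, i.e. a_k = a_{k-1} + a_{k-2}.
This is the Fibonacci-type recurrence shifted so that a_0 = a_1 = 1.
Iterating: a_0=1, a_1=1, a_2=2, a_3=3, a_4=5, a_5=8, a_6=13, a_7=21, a_8=34, a_9=55, ...
a_43 = 701408733.

701408733


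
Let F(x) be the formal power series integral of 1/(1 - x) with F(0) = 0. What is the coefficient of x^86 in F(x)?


1/(1 - x) = sum_{k>=0} x^k. Integrating termwise and using F(0) = 0 gives
F(x) = sum_{k>=0} x^(k+1) / (k+1) = sum_{m>=1} x^m / m = -ln(1 - x).
So the coefficient of x^86 is 1/86 = 1/86.

1/86


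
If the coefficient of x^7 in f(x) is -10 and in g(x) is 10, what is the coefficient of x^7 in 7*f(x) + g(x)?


Scalar multiplication scales coefficients: 7 * -10 = -70.
Then add the g coefficient: -70 + 10
= -60

-60


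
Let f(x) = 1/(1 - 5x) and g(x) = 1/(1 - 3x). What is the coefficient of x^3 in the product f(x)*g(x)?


The coefficient of x^n in f*g is the Cauchy product: sum_{k=0}^{n} a^k * b^(n-k).
With a=5, b=3, n=3:
sum_{k=0}^{3} 5^k * 3^(3-k)
= 272

272


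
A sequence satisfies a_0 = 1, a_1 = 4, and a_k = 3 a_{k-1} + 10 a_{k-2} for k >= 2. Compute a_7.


The characteristic equation is t^2 - 3 t - 10 = 0, with roots r_1 = 5 and r_2 = -2 (so c_1 = r_1 + r_2, c_2 = -r_1 r_2 as required).
One can use the closed form a_n = A r_1^n + B r_2^n, but direct iteration is more reliable:
a_0 = 1, a_1 = 4, a_2 = 22, a_3 = 106, a_4 = 538, a_5 = 2674, a_6 = 13402, a_7 = 66946.
So a_7 = 66946.

66946


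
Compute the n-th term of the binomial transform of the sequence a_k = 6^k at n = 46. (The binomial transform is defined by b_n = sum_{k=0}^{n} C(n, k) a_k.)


With a_k = 6^k, b_n = sum_{k=0}^{n} C(n, k) 6^k = (1 + 6)^n by the binomial theorem.
For n = 46: (1 + 6)^46 = 7^46 = 749048330965186233494494102694564493649.

749048330965186233494494102694564493649


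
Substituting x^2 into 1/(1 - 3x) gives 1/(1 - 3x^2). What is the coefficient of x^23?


Since 1/(1 - 3x^2) only has even powers of x,
the coefficient of x^23 (odd) is 0.

0


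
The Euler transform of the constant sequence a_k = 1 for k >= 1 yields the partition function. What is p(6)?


The Euler transform converts the sequence a_k = 1 into the number of integer partitions.
Using the recurrence or dynamic programming:
p(6) = 11

11


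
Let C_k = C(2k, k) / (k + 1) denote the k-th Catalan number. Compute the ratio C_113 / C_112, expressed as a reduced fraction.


Using C_k = (2k)! / (k! (k+1)!), the ratio C_{k+1}/C_k simplifies to
C_{k+1}/C_k = [(2k+2)! / ((k+1)! (k+2)!)] * [k! (k+1)! / (2k)!]
 = (2k+2)(2k+1) / ((k+1)(k+2)) = 2(2k+1) / (k+2).
For k = 112: 2(2*112 + 1) / (112 + 2) = 450/114 = 75/19.

75/19


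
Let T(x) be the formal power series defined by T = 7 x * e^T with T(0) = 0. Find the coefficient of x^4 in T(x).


Apply the Lagrange inversion formula: if T = 7 x * phi(T) with phi(t) = e^t, then
[x^n] T = 7^n * (1/n) [t^(n-1)] phi(t)^n = 7^n * (1/n) [t^(n-1)] e^(n t) = 7^n * (1/n) * n^(n-1) / (n-1)! = 7^n * n^(n-1) / n!.
When c = 1 this is the Cayley count of rooted labeled trees on n vertices, divided by n!.
For n = 4: 7^4 * 4^3 / 4! = 2401 * 64/24 = 19208/3.

19208/3


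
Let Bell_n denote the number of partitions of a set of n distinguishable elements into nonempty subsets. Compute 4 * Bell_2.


Bell_2 can be computed from the Bell triangle or from Dobinski's identity Bell_n = (1/e) * sum_{k>=0} k^n / k!.
Computing Bell_2 = 2.
Then 4 * 2 = 8.

8


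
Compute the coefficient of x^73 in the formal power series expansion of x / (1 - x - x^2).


Let f(x) = sum_{k>=0} a_k x^k. Multiplying f(x) * (1 - x - x^2) = x and matching coefficients gives a_0 = 0, a_1 = 1, and a_k = a_{k-1} + a_{k-2} for k >= 2. These are the Fibonacci numbers F_k.
Iterating from F_0 = 0, F_1 = 1:
F_0=0, F_1=1, F_2=1, F_3=2, F_4=3, F_5=5, F_6=8, F_7=13, F_8=21, F_9=34, ...
F_73 = 806515533049393.

806515533049393


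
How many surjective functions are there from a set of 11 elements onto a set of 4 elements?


By inclusion-exclusion on which target elements are missed, the number of surjections from an n-set onto a k-set is
surj(n, k) = sum_{j=0}^{k} (-1)^j C(k, j) (k - j)^n.
Equivalently surj(n, k) = k! * S(n, k), where S(n, k) is the Stirling number of the second kind.
For n = 11, k = 4:
S(11, 4) = 145750, so
surj = 4! * 145750 = 24 * 145750 = 3498000.

3498000


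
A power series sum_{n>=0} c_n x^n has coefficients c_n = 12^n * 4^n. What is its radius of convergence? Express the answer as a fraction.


By the root test (Cauchy-Hadamard), the radius is R = 1 / limsup_n |c_n|^(1/n).
Here |c_n|^(1/n) = (12^n * 4^n)^(1/n) = 12 * 4 = 48 for all n.
So R = 1/48 = 1/48.

1/48


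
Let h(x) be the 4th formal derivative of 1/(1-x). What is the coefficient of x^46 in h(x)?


Differentiating 4 times: d^4/dx^4 [1/(1-x)] = 4!/(1-x)^5.
The expansion 1/(1-x)^5 = sum_{k>=0} C(k+4, 4) x^k, so the coefficient of x^n in 4!/(1-x)^5 is 4! * C(n+4, 4).
For n = 46: 24 * C(50, 4) = 24 * 230300 = 5527200

5527200


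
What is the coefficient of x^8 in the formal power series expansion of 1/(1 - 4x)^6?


The general identity 1/(1 - c x)^r = sum_{k>=0} c^k C(k + r - 1, r - 1) x^k follows by substituting y = c x into 1/(1 - y)^r = sum_{k>=0} C(k + r - 1, r - 1) y^k.
For c = 4, r = 6, k = 8:
4^8 * C(13, 5) = 65536 * 1287 = 84344832.

84344832


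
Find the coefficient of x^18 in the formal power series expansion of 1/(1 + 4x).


Write 1/(1 + c x) = 1/(1 - (-c) x) and apply the geometric-series identity
1/(1 - y) = sum_{k>=0} y^k to get 1/(1 + c x) = sum_{k>=0} (-c)^k x^k.
So the coefficient of x^k is (-c)^k = (-1)^k * c^k.
Here c = 4 and k = 18:
(-4)^18 = 1 * 68719476736 = 68719476736

68719476736


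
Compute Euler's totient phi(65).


phi(n) counts integers in [1, n] coprime to n. Using the multiplicative formula phi(n) = n * prod_{p | n} (1 - 1/p):
65 = 5 * 13, so
phi(65) = 65 * (1 - 1/5) * (1 - 1/13) = 48.

48


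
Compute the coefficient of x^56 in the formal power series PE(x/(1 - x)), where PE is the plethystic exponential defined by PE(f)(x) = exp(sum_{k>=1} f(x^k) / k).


For f(x) = x/(1 - x) we have
sum_{k>=1} f(x^k) / k = sum_{k>=1} (1/k) * x^k / (1 - x^k) = sum_{k, m >= 1} x^(k m) / k,
which after exponentiating simplifies to
PE(x/(1 - x)) = prod_{k>=1} 1 / (1 - x^k).
This is the generating function for the partition function p(n), so the coefficient of x^56 is p(56).
Computing p(56) by dynamic programming over parts 1, 2, ..., 56: p(56) = 526823.

526823


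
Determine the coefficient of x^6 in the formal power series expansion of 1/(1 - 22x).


The geometric series identity gives 1/(1 - c x) = sum_{k>=0} c^k x^k, so the coefficient of x^k is c^k.
Here c = 22 and k = 6.
Computing: 22^6 = 113379904

113379904


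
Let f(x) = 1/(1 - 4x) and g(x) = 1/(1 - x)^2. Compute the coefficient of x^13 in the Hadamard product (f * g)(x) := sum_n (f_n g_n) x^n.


f has coefficients f_k = 4^k. For g = 1/(1 - x)^2 the coefficient is g_k = C(k + 1, 1) = k + 1. The Hadamard coefficient is (f * g)_k = 4^k * (k + 1).
For k = 13: 4^13 * 14 = 67108864 * 14 = 939524096.

939524096


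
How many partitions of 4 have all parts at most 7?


Using the generating function (1-x)^(-1)(1-x^2)^(-1)...(1-x^7)^(-1),
the coefficient of x^4 counts these restricted partitions.
Result = 5

5


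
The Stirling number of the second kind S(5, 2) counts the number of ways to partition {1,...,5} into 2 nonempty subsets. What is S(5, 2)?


Using the explicit formula S(n,k) = (1/k!) sum_{j=0}^{k} (-1)^(k-j) C(k,j) j^n:
S(5, 2) = 15
Equivalently, S(n,k) is n! times the coefficient of x^n in the EGF (e^x - 1)^k / k!.

15


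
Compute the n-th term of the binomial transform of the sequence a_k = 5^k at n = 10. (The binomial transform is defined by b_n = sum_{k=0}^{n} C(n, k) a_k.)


With a_k = 5^k, b_n = sum_{k=0}^{n} C(n, k) 5^k = (1 + 5)^n by the binomial theorem.
For n = 10: (1 + 5)^10 = 6^10 = 60466176.

60466176


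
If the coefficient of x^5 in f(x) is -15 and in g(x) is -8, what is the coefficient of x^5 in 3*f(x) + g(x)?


Scalar multiplication scales coefficients: 3 * -15 = -45.
Then add the g coefficient: -45 + -8
= -53

-53


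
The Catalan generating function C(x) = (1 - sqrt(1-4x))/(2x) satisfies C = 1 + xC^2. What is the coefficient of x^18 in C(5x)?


Substituting x -> 5x scales the n-th coefficient by 5^n, so [x^18] C(5x) = 5^18 * C_18.
C_18 = C(2*18, 18)/(19) = 9075135300/19 = 477638700.
So 5^18 * 477638700 = 3814697265625 * 477638700 = 1822047042846679687500.

1822047042846679687500


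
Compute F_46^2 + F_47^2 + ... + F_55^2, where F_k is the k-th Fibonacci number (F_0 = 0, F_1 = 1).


There is a standard identity sum_{k=0}^{N} F_k^2 = F_N * F_{N+1} (proved inductively from the telescoping relation F_k^2 = F_k F_{k+1} - F_{k-1} F_k). Then
sum_{k=46}^{55} F_k^2 = F_55 F_56 - F_45 F_46.
Computing: F_55 = 139583862445, F_56 = 225851433717, F_45 = 1134903170, F_46 = 1836311903.
Sum = 139583862445 * 225851433717 - 1134903170 * 1836311903 = 31523131420759939625555.

31523131420759939625555


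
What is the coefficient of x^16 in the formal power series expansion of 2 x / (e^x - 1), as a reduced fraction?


The exponential generating function for Bernoulli numbers is
x / (e^x - 1) = sum_{k>=0} B_k x^k / k!.
So the coefficient of x^16 in 2 x / (e^x - 1) is 2 B_16 / 16!.
Computing: B_16 = -3617/510, 16! = 20922789888000, giving
2 * -3617/510 / 20922789888000 = -3617/5335311421440000.

-3617/5335311421440000
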